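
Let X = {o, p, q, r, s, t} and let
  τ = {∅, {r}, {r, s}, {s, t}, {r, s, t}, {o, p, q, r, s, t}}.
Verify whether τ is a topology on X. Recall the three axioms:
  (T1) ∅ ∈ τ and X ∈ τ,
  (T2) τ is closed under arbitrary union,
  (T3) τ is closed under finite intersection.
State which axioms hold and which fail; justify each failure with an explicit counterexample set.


τ is NOT a topology on X.

Axiom (T1): ∅ ∈ τ? Yes; X ∈ τ? Yes.
Axiom (T2/T3): check pairwise unions and intersections of members of τ.
Counterexample for (T3): {r, s} ∩ {s, t} = {s} ∉ τ. Therefore τ is NOT a topology.


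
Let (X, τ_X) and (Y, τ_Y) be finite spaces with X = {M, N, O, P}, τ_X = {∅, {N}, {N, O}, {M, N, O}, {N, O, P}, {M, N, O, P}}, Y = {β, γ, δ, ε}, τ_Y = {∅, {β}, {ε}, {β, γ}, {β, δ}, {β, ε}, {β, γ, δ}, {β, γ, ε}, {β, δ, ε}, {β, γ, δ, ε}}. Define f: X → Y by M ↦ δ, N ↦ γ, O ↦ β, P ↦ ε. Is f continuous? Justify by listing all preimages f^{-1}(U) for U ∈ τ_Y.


f is NOT continuous.

Compute f^{-1}(U) for each U ∈ τ_Y:
  U = ∅: f^{-1}(U) = ∅ ∈ τ_X ✓.
  U = {β}: f^{-1}(U) = {O} ∉ τ_X ✗.
  U = {ε}: f^{-1}(U) = {P} ∉ τ_X ✗.
  U = {β, γ}: f^{-1}(U) = {N, O} ∈ τ_X ✓.
  U = {β, δ}: f^{-1}(U) = {M, O} ∉ τ_X ✗.
  U = {β, ε}: f^{-1}(U) = {O, P} ∉ τ_X ✗.
  U = {β, γ, δ}: f^{-1}(U) = {M, N, O} ∈ τ_X ✓.
  U = {β, γ, ε}: f^{-1}(U) = {N, O, P} ∈ τ_X ✓.
  U = {β, δ, ε}: f^{-1}(U) = {M, O, P} ∉ τ_X ✗.
  U = {β, γ, δ, ε}: f^{-1}(U) = {M, N, O, P} ∈ τ_X ✓.
Found U = {β} with f^{-1}(U) = {O} not in τ_X. Therefore f is NOT continuous.


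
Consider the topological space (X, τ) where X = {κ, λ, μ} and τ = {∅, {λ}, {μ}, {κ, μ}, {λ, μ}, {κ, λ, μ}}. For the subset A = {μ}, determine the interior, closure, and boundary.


int(A) = {μ}, cl(A) = {κ, μ}, ∂A = {κ}.

Closed sets in (X, τ) are complements of opens:
  closed(X, τ) = {∅, {κ}, {λ}, {κ, λ}, {κ, μ}, {κ, λ, μ}}.
int(A) = ⋃ {U ∈ τ : U ⊆ A}. Opens contained in A: ∅, {μ}.
Taking the union of these: int(A) = {μ}.
cl(A) = ⋂ {C closed : A ⊆ C}. Closed sets containing A: {κ, μ}, {κ, λ, μ}.
Intersecting these: cl(A) = {κ, μ}.
∂A = cl(A) ∖ int(A) = {κ, μ} ∖ {μ} = {κ}.


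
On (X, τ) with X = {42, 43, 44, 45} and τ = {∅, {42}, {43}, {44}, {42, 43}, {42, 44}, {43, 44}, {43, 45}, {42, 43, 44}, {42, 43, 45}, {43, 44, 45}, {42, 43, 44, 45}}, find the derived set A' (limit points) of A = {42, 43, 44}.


A' = {45}

For each x ∈ X, list the open sets U ∈ τ with x ∈ U, then check whether U ∩ (A ∖ {x}) ≠ ∅ for every such U.
  x = 42: open {42} ∋ x has {42} ∩ (A ∖ {42}) = ∅, so x is NOT a limit point.
  x = 43: open {43} ∋ x has {43} ∩ (A ∖ {43}) = ∅, so x is NOT a limit point.
  x = 44: open {44} ∋ x has {44} ∩ (A ∖ {44}) = ∅, so x is NOT a limit point.
  x = 45: opens ∋ x are {43, 45}, {42, 43, 45}, {43, 44, 45}, {42, 43, 44, 45}; each meets A ∖ {45}, so x IS a limit point.
Collecting: A' = {45}.


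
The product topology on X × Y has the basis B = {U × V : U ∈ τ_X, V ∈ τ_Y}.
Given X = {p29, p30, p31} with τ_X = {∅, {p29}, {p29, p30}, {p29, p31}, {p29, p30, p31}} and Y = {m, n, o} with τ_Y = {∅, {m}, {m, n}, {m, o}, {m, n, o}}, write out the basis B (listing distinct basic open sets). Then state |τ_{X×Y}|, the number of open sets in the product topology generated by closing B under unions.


Basis B = {∅ × ∅, {p29} × {m}, {p29} × {m, n}, {p29} × {m, o}, {p29, p30} × {m}, {p29, p31} × {m}, {p29} × {m, n, o}, {p29, p30, p31} × {m}, {p29, p30} × {m, n}, {p29, p31} × {m, n}, {p29, p30} × {m, o}, {p29, p31} × {m, o}, {p29, p30} × {m, n, o}, {p29, p31} × {m, n, o}, {p29, p30, p31} × {m, n}, {p29, p30, p31} × {m, o}, {p29, p30, p31} × {m, n, o}}; |τ_{X×Y}| = 48.

Enumerate products U × V with U ∈ τ_X, V ∈ τ_Y (deduplicated):
  ∅ × ∅ = {} (∅)
  {p29} × {m} = {(p29,m)}
  {p29} × {m, n} = {(p29,m), (p29,n)}
  {p29} × {m, o} = {(p29,m), (p29,o)}
  {p29, p30} × {m} = {(p29,m), (p30,m)}
  {p29, p31} × {m} = {(p29,m), (p31,m)}
  {p29} × {m, n, o} = {(p29,m), (p29,n), (p29,o)}
  {p29, p30, p31} × {m} = {(p29,m), (p30,m), (p31,m)}
  {p29, p30} × {m, n} = {(p29,m), (p29,n), (p30,m), (p30,n)}
  {p29, p31} × {m, n} = {(p29,m), (p29,n), (p31,m), (p31,n)}
  {p29, p30} × {m, o} = {(p29,m), (p29,o), (p30,m), (p30,o)}
  {p29, p31} × {m, o} = {(p29,m), (p29,o), (p31,m), (p31,o)}
  {p29, p30} × {m, n, o} = {(p29,m), (p29,n), (p29,o), (p30,m), (p30,n), (p30,o)}
  {p29, p31} × {m, n, o} = {(p29,m), (p29,n), (p29,o), (p31,m), (p31,n), (p31,o)}
  {p29, p30, p31} × {m, n} = {(p29,m), (p29,n), (p30,m), (p30,n), (p31,m), (p31,n)}
  {p29, p30, p31} × {m, o} = {(p29,m), (p29,o), (p30,m), (p30,o), (p31,m), (p31,o)}
  {p29, p30, p31} × {m, n, o} = {(p29,m), (p29,n), (p29,o), (p30,m), (p30,n), (p30,o), (p31,m), (p31,n), (p31,o)}
These 17 distinct sets form the basis B.
Close under arbitrary unions to get τ_{X×Y}; counting gives |τ_{X×Y}| = 48.


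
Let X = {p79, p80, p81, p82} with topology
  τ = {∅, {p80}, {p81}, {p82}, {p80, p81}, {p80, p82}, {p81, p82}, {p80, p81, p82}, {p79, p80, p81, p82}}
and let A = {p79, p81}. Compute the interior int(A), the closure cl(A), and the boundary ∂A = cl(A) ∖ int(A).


int(A) = {p81}, cl(A) = {p79, p81}, ∂A = {p79}.

Closed sets in (X, τ) are complements of opens:
  closed(X, τ) = {∅, {p79}, {p79, p80}, {p79, p81}, {p79, p82}, {p79, p80, p81}, {p79, p80, p82}, {p79, p81, p82}, {p79, p80, p81, p82}}.
int(A) = ⋃ {U ∈ τ : U ⊆ A}. Opens contained in A: ∅, {p81}.
Taking the union of these: int(A) = {p81}.
cl(A) = ⋂ {C closed : A ⊆ C}. Closed sets containing A: {p79, p81}, {p79, p80, p81}, {p79, p81, p82}, {p79, p80, p81, p82}.
Intersecting these: cl(A) = {p79, p81}.
∂A = cl(A) ∖ int(A) = {p79, p81} ∖ {p81} = {p79}.


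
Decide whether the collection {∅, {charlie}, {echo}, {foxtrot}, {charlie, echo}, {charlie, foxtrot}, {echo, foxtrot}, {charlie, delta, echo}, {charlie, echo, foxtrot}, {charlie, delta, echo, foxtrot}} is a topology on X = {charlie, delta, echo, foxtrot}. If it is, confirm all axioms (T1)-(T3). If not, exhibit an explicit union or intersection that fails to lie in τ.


τ IS a topology on X.

Axiom (T1): ∅ ∈ τ? Yes; X ∈ τ? Yes.
Axiom (T2/T3): check pairwise unions and intersections of members of τ.
All pairwise intersections and unions checked — each lies in τ. Therefore τ satisfies (T1), (T2), (T3): it IS a topology on X.


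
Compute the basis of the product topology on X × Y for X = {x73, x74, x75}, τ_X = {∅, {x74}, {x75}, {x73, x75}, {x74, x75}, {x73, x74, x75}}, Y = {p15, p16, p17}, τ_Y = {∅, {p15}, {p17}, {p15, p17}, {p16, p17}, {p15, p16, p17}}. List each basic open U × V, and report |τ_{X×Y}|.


Basis B = {∅ × ∅, {x74} × {p15}, {x74} × {p17}, {x75} × {p15}, {x75} × {p17}, {x73, x75} × {p15}, {x73, x75} × {p17}, {x74} × {p15, p17}, {x74, x75} × {p15}, {x74} × {p16, p17}, {x74, x75} × {p17}, {x75} × {p15, p17}, {x75} × {p16, p17}, {x73, x74, x75} × {p15}, {x73, x74, x75} × {p17}, {x74} × {p15, p16, p17}, {x75} × {p15, p16, p17}, {x73, x75} × {p15, p17}, {x73, x75} × {p16, p17}, {x74, x75} × {p15, p17}, {x74, x75} × {p16, p17}, {x73, x75} × {p15, p16, p17}, {x73, x74, x75} × {p15, p17}, {x73, x74, x75} × {p16, p17}, {x74, x75} × {p15, p16, p17}, {x73, x74, x75} × {p15, p16, p17}}; |τ_{X×Y}| = 108.

Enumerate products U × V with U ∈ τ_X, V ∈ τ_Y (deduplicated):
  ∅ × ∅ = {} (∅)
  {x74} × {p15} = {(x74,p15)}
  {x74} × {p17} = {(x74,p17)}
  {x75} × {p15} = {(x75,p15)}
  {x75} × {p17} = {(x75,p17)}
  {x73, x75} × {p15} = {(x73,p15), (x75,p15)}
  {x73, x75} × {p17} = {(x73,p17), (x75,p17)}
  {x74} × {p15, p17} = {(x74,p15), (x74,p17)}
  {x74, x75} × {p15} = {(x74,p15), (x75,p15)}
  {x74} × {p16, p17} = {(x74,p16), (x74,p17)}
  {x74, x75} × {p17} = {(x74,p17), (x75,p17)}
  {x75} × {p15, p17} = {(x75,p15), (x75,p17)}
  {x75} × {p16, p17} = {(x75,p16), (x75,p17)}
  {x73, x74, x75} × {p15} = {(x73,p15), (x74,p15), (x75,p15)}
  {x73, x74, x75} × {p17} = {(x73,p17), (x74,p17), (x75,p17)}
  {x74} × {p15, p16, p17} = {(x74,p15), (x74,p16), (x74,p17)}
  {x75} × {p15, p16, p17} = {(x75,p15), (x75,p16), (x75,p17)}
  {x73, x75} × {p15, p17} = {(x73,p15), (x73,p17), (x75,p15), (x75,p17)}
  {x73, x75} × {p16, p17} = {(x73,p16), (x73,p17), (x75,p16), (x75,p17)}
  {x74, x75} × {p15, p17} = {(x74,p15), (x74,p17), (x75,p15), (x75,p17)}
  {x74, x75} × {p16, p17} = {(x74,p16), (x74,p17), (x75,p16), (x75,p17)}
  {x73, x75} × {p15, p16, p17} = {(x73,p15), (x73,p16), (x73,p17), (x75,p15), (x75,p16), (x75,p17)}
  {x73, x74, x75} × {p15, p17} = {(x73,p15), (x73,p17), (x74,p15), (x74,p17), (x75,p15), (x75,p17)}
  {x73, x74, x75} × {p16, p17} = {(x73,p16), (x73,p17), (x74,p16), (x74,p17), (x75,p16), (x75,p17)}
  {x74, x75} × {p15, p16, p17} = {(x74,p15), (x74,p16), (x74,p17), (x75,p15), (x75,p16), (x75,p17)}
  {x73, x74, x75} × {p15, p16, p17} = {(x73,p15), (x73,p16), (x73,p17), (x74,p15), (x74,p16), (x74,p17), (x75,p15), (x75,p16), (x75,p17)}
These 26 distinct sets form the basis B.
Close under arbitrary unions to get τ_{X×Y}; counting gives |τ_{X×Y}| = 108.


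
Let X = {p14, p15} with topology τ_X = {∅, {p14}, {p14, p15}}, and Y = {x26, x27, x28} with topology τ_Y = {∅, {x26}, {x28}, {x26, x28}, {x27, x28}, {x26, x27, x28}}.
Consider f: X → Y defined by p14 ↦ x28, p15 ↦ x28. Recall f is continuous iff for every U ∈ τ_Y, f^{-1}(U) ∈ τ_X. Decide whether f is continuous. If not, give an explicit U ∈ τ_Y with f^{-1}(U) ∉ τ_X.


f IS continuous.

Compute f^{-1}(U) for each U ∈ τ_Y:
  U = ∅: f^{-1}(U) = ∅ ∈ τ_X ✓.
  U = {x26}: f^{-1}(U) = ∅ ∈ τ_X ✓.
  U = {x28}: f^{-1}(U) = {p14, p15} ∈ τ_X ✓.
  U = {x26, x28}: f^{-1}(U) = {p14, p15} ∈ τ_X ✓.
  U = {x27, x28}: f^{-1}(U) = {p14, p15} ∈ τ_X ✓.
  U = {x26, x27, x28}: f^{-1}(U) = {p14, p15} ∈ τ_X ✓.
Every preimage lies in τ_X, so f IS continuous.


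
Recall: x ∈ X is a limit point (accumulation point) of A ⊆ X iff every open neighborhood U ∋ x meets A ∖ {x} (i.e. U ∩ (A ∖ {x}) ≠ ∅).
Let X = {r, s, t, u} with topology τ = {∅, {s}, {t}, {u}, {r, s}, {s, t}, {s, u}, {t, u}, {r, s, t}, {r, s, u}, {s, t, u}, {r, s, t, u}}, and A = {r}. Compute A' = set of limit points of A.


A' = ∅

For each x ∈ X, list the open sets U ∈ τ with x ∈ U, then check whether U ∩ (A ∖ {x}) ≠ ∅ for every such U.
  x = r: open {r, s} ∋ x has {r, s} ∩ (A ∖ {r}) = ∅, so x is NOT a limit point.
  x = s: open {s} ∋ x has {s} ∩ (A ∖ {s}) = ∅, so x is NOT a limit point.
  x = t: open {t} ∋ x has {t} ∩ (A ∖ {t}) = ∅, so x is NOT a limit point.
  x = u: open {u} ∋ x has {u} ∩ (A ∖ {u}) = ∅, so x is NOT a limit point.
Collecting: A' = ∅.


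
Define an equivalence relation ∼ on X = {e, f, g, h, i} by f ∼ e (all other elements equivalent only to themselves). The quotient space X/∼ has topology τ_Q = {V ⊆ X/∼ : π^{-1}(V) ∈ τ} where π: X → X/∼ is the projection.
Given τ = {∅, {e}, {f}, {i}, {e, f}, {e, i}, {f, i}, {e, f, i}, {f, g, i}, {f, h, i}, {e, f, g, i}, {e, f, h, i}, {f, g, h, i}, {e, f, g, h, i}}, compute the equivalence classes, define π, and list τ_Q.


X/∼ = {[e=f], [g], [h], [i]}; |τ_Q| = 7.

Equivalence classes: [e=f], [g], [h], [i].
Quotient map π: X → X/∼ sends e ↦ [e=f], f ↦ [e=f], g ↦ [g], h ↦ [h], i ↦ [i].
For each subset V ⊆ X/∼, compute π^{-1}(V) ⊆ X and check whether π^{-1}(V) ∈ τ. V is open in τ_Q iff π^{-1}(V) ∈ τ.
  V = {}: π^{-1}(V) = ∅ ∈ τ ✓.
  V = {[e=f]}: π^{-1}(V) = {e, f} ∈ τ ✓.
  V = {[g]}: π^{-1}(V) = {g} ∉ τ ✗.
  V = {[e=f], [g]}: π^{-1}(V) = {e, f, g} ∉ τ ✗.
  V = {[h]}: π^{-1}(V) = {h} ∉ τ ✗.
  V = {[e=f], [h]}: π^{-1}(V) = {e, f, h} ∉ τ ✗.
  V = {[g], [h]}: π^{-1}(V) = {g, h} ∉ τ ✗.
  V = {[e=f], [g], [h]}: π^{-1}(V) = {e, f, g, h} ∉ τ ✗.
  V = {[i]}: π^{-1}(V) = {i} ∈ τ ✓.
  V = {[e=f], [i]}: π^{-1}(V) = {e, f, i} ∈ τ ✓.
  V = {[g], [i]}: π^{-1}(V) = {g, i} ∉ τ ✗.
  V = {[e=f], [g], [i]}: π^{-1}(V) = {e, f, g, i} ∈ τ ✓.
  V = {[h], [i]}: π^{-1}(V) = {h, i} ∉ τ ✗.
  V = {[e=f], [h], [i]}: π^{-1}(V) = {e, f, h, i} ∈ τ ✓.
  V = {[g], [h], [i]}: π^{-1}(V) = {g, h, i} ∉ τ ✗.
  V = {[e=f], [g], [h], [i]}: π^{-1}(V) = {e, f, g, h, i} ∈ τ ✓.
Open sets in the quotient: τ_Q = {{}, {[e=f]}, {[i]}, {[e=f], [i]}, {[e=f], [g], [i]}, {[e=f], [h], [i]}, {[e=f], [g], [h], [i]}} (7 elements).


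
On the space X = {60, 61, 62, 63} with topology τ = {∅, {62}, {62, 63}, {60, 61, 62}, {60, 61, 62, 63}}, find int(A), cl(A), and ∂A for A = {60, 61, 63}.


int(A) = ∅, cl(A) = {60, 61, 63}, ∂A = {60, 61, 63}.

Closed sets in (X, τ) are complements of opens:
  closed(X, τ) = {∅, {63}, {60, 61}, {60, 61, 63}, {60, 61, 62, 63}}.
int(A) = ⋃ {U ∈ τ : U ⊆ A}. Opens contained in A: ∅.
Taking the union of these: int(A) = ∅.
cl(A) = ⋂ {C closed : A ⊆ C}. Closed sets containing A: {60, 61, 63}, {60, 61, 62, 63}.
Intersecting these: cl(A) = {60, 61, 63}.
∂A = cl(A) ∖ int(A) = {60, 61, 63} ∖ ∅ = {60, 61, 63}.


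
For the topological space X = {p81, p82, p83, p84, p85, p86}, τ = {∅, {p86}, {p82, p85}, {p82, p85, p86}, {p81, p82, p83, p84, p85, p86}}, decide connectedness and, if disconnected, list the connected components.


(X, τ) is connected.

Find clopen sets (U ∈ τ with X ∖ U ∈ τ):
  U = ∅, X ∖ U = {p81, p82, p83, p84, p85, p86} — both open, so U is clopen.
  U = {p81, p82, p83, p84, p85, p86}, X ∖ U = ∅ — both open, so U is clopen.
Only trivial clopens (∅ and X) exist, so (X, τ) is connected.
Compute connected components by grouping points that agree on all clopens:
  component: {p81, p82, p83, p84, p85, p86}


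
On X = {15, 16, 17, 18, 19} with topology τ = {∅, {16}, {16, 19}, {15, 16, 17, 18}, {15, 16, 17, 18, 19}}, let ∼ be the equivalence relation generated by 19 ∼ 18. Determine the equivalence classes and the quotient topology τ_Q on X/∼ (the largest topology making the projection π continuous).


X/∼ = {[15], [16], [17], [18=19]}; |τ_Q| = 3.

Equivalence classes: [15], [16], [17], [18=19].
Quotient map π: X → X/∼ sends 15 ↦ [15], 16 ↦ [16], 17 ↦ [17], 18 ↦ [18=19], 19 ↦ [18=19].
For each subset V ⊆ X/∼, compute π^{-1}(V) ⊆ X and check whether π^{-1}(V) ∈ τ. V is open in τ_Q iff π^{-1}(V) ∈ τ.
  V = {}: π^{-1}(V) = ∅ ∈ τ ✓.
  V = {[15]}: π^{-1}(V) = {15} ∉ τ ✗.
  V = {[16]}: π^{-1}(V) = {16} ∈ τ ✓.
  V = {[15], [16]}: π^{-1}(V) = {15, 16} ∉ τ ✗.
  V = {[17]}: π^{-1}(V) = {17} ∉ τ ✗.
  V = {[15], [17]}: π^{-1}(V) = {15, 17} ∉ τ ✗.
  V = {[16], [17]}: π^{-1}(V) = {16, 17} ∉ τ ✗.
  V = {[15], [16], [17]}: π^{-1}(V) = {15, 16, 17} ∉ τ ✗.
  V = {[18=19]}: π^{-1}(V) = {18, 19} ∉ τ ✗.
  V = {[15], [18=19]}: π^{-1}(V) = {15, 18, 19} ∉ τ ✗.
  V = {[16], [18=19]}: π^{-1}(V) = {16, 18, 19} ∉ τ ✗.
  V = {[15], [16], [18=19]}: π^{-1}(V) = {15, 16, 18, 19} ∉ τ ✗.
  V = {[17], [18=19]}: π^{-1}(V) = {17, 18, 19} ∉ τ ✗.
  V = {[15], [17], [18=19]}: π^{-1}(V) = {15, 17, 18, 19} ∉ τ ✗.
  V = {[16], [17], [18=19]}: π^{-1}(V) = {16, 17, 18, 19} ∉ τ ✗.
  V = {[15], [16], [17], [18=19]}: π^{-1}(V) = {15, 16, 17, 18, 19} ∈ τ ✓.
Open sets in the quotient: τ_Q = {{}, {[16]}, {[15], [16], [17], [18=19]}} (3 elements).


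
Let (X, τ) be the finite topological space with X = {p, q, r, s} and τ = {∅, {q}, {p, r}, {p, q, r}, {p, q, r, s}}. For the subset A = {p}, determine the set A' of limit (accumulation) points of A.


A' = {r, s}

For each x ∈ X, list the open sets U ∈ τ with x ∈ U, then check whether U ∩ (A ∖ {x}) ≠ ∅ for every such U.
  x = p: open {p, r} ∋ x has {p, r} ∩ (A ∖ {p}) = ∅, so x is NOT a limit point.
  x = q: open {q} ∋ x has {q} ∩ (A ∖ {q}) = ∅, so x is NOT a limit point.
  x = r: opens ∋ x are {p, r}, {p, q, r}, {p, q, r, s}; each meets A ∖ {r}, so x IS a limit point.
  x = s: opens ∋ x are {p, q, r, s}; each meets A ∖ {s}, so x IS a limit point.
Collecting: A' = {r, s}.


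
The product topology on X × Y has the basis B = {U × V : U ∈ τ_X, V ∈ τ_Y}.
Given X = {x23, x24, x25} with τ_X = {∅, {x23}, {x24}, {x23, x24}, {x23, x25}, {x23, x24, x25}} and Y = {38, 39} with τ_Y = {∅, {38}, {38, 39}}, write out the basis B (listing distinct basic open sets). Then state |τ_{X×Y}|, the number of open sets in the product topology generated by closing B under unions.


Basis B = {∅ × ∅, {x23} × {38}, {x24} × {38}, {x23} × {38, 39}, {x23, x24} × {38}, {x23, x25} × {38}, {x24} × {38, 39}, {x23, x24, x25} × {38}, {x23, x24} × {38, 39}, {x23, x25} × {38, 39}, {x23, x24, x25} × {38, 39}}; |τ_{X×Y}| = 18.

Enumerate products U × V with U ∈ τ_X, V ∈ τ_Y (deduplicated):
  ∅ × ∅ = {} (∅)
  {x23} × {38} = {(x23,38)}
  {x24} × {38} = {(x24,38)}
  {x23} × {38, 39} = {(x23,38), (x23,39)}
  {x23, x24} × {38} = {(x23,38), (x24,38)}
  {x23, x25} × {38} = {(x23,38), (x25,38)}
  {x24} × {38, 39} = {(x24,38), (x24,39)}
  {x23, x24, x25} × {38} = {(x23,38), (x24,38), (x25,38)}
  {x23, x24} × {38, 39} = {(x23,38), (x23,39), (x24,38), (x24,39)}
  {x23, x25} × {38, 39} = {(x23,38), (x23,39), (x25,38), (x25,39)}
  {x23, x24, x25} × {38, 39} = {(x23,38), (x23,39), (x24,38), (x24,39), (x25,38), (x25,39)}
These 11 distinct sets form the basis B.
Close under arbitrary unions to get τ_{X×Y}; counting gives |τ_{X×Y}| = 18.


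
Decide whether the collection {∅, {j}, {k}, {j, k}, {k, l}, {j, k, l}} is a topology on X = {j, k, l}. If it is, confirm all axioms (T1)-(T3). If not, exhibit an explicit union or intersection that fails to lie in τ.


τ IS a topology on X.

Axiom (T1): ∅ ∈ τ? Yes; X ∈ τ? Yes.
Axiom (T2/T3): check pairwise unions and intersections of members of τ.
All pairwise intersections and unions checked — each lies in τ. Therefore τ satisfies (T1), (T2), (T3): it IS a topology on X.


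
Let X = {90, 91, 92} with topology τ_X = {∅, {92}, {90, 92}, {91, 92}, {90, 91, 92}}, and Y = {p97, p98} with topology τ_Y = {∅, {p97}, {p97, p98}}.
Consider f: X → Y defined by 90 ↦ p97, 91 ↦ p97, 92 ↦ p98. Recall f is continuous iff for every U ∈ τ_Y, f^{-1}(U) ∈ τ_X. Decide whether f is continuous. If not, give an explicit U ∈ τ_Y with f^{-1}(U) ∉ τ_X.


f is NOT continuous.

Compute f^{-1}(U) for each U ∈ τ_Y:
  U = ∅: f^{-1}(U) = ∅ ∈ τ_X ✓.
  U = {p97}: f^{-1}(U) = {90, 91} ∉ τ_X ✗.
  U = {p97, p98}: f^{-1}(U) = {90, 91, 92} ∈ τ_X ✓.
Found U = {p97} with f^{-1}(U) = {90, 91} not in τ_X. Therefore f is NOT continuous.


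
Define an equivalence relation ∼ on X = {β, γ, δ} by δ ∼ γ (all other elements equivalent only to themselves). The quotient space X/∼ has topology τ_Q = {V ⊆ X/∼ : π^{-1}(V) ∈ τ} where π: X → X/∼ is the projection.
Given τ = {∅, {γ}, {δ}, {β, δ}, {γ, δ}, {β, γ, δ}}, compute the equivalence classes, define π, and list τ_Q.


X/∼ = {[β], [γ=δ]}; |τ_Q| = 3.

Equivalence classes: [β], [γ=δ].
Quotient map π: X → X/∼ sends β ↦ [β], γ ↦ [γ=δ], δ ↦ [γ=δ].
For each subset V ⊆ X/∼, compute π^{-1}(V) ⊆ X and check whether π^{-1}(V) ∈ τ. V is open in τ_Q iff π^{-1}(V) ∈ τ.
  V = {}: π^{-1}(V) = ∅ ∈ τ ✓.
  V = {[β]}: π^{-1}(V) = {β} ∉ τ ✗.
  V = {[γ=δ]}: π^{-1}(V) = {γ, δ} ∈ τ ✓.
  V = {[β], [γ=δ]}: π^{-1}(V) = {β, γ, δ} ∈ τ ✓.
Open sets in the quotient: τ_Q = {{}, {[γ=δ]}, {[β], [γ=δ]}} (3 elements).


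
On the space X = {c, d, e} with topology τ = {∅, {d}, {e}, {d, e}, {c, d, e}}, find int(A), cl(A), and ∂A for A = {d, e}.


int(A) = {d, e}, cl(A) = {c, d, e}, ∂A = {c}.

Closed sets in (X, τ) are complements of opens:
  closed(X, τ) = {∅, {c}, {c, d}, {c, e}, {c, d, e}}.
int(A) = ⋃ {U ∈ τ : U ⊆ A}. Opens contained in A: ∅, {d}, {e}, {d, e}.
Taking the union of these: int(A) = {d, e}.
cl(A) = ⋂ {C closed : A ⊆ C}. Closed sets containing A: {c, d, e}.
Intersecting these: cl(A) = {c, d, e}.
∂A = cl(A) ∖ int(A) = {c, d, e} ∖ {d, e} = {c}.


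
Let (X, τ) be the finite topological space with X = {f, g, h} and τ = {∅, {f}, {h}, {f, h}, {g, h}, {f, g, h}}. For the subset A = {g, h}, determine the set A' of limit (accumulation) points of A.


A' = {g}

For each x ∈ X, list the open sets U ∈ τ with x ∈ U, then check whether U ∩ (A ∖ {x}) ≠ ∅ for every such U.
  x = f: open {f} ∋ x has {f} ∩ (A ∖ {f}) = ∅, so x is NOT a limit point.
  x = g: opens ∋ x are {g, h}, {f, g, h}; each meets A ∖ {g}, so x IS a limit point.
  x = h: open {h} ∋ x has {h} ∩ (A ∖ {h}) = ∅, so x is NOT a limit point.
Collecting: A' = {g}.


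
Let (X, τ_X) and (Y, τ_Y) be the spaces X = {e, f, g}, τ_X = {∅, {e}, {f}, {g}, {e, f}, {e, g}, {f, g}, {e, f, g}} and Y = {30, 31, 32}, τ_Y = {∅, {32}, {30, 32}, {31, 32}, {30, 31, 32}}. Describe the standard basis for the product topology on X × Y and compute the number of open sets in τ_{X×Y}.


Basis B = {∅ × ∅, {e} × {32}, {f} × {32}, {g} × {32}, {e} × {30, 32}, {e} × {31, 32}, {e, f} × {32}, {e, g} × {32}, {f} × {30, 32}, {f} × {31, 32}, {f, g} × {32}, {g} × {30, 32}, {g} × {31, 32}, {e} × {30, 31, 32}, {e, f, g} × {32}, {f} × {30, 31, 32}, {g} × {30, 31, 32}, {e, f} × {30, 32}, {e, g} × {30, 32}, {e, f} × {31, 32}, {e, g} × {31, 32}, {f, g} × {30, 32}, {f, g} × {31, 32}, {e, f} × {30, 31, 32}, {e, g} × {30, 31, 32}, {e, f, g} × {30, 32}, {e, f, g} × {31, 32}, {f, g} × {30, 31, 32}, {e, f, g} × {30, 31, 32}}; |τ_{X×Y}| = 125.

Enumerate products U × V with U ∈ τ_X, V ∈ τ_Y (deduplicated):
  ∅ × ∅ = {} (∅)
  {e} × {32} = {(e,32)}
  {f} × {32} = {(f,32)}
  {g} × {32} = {(g,32)}
  {e} × {30, 32} = {(e,30), (e,32)}
  {e} × {31, 32} = {(e,31), (e,32)}
  {e, f} × {32} = {(e,32), (f,32)}
  {e, g} × {32} = {(e,32), (g,32)}
  {f} × {30, 32} = {(f,30), (f,32)}
  {f} × {31, 32} = {(f,31), (f,32)}
  {f, g} × {32} = {(f,32), (g,32)}
  {g} × {30, 32} = {(g,30), (g,32)}
  {g} × {31, 32} = {(g,31), (g,32)}
  {e} × {30, 31, 32} = {(e,30), (e,31), (e,32)}
  {e, f, g} × {32} = {(e,32), (f,32), (g,32)}
  {f} × {30, 31, 32} = {(f,30), (f,31), (f,32)}
  {g} × {30, 31, 32} = {(g,30), (g,31), (g,32)}
  {e, f} × {30, 32} = {(e,30), (e,32), (f,30), (f,32)}
  {e, g} × {30, 32} = {(e,30), (e,32), (g,30), (g,32)}
  {e, f} × {31, 32} = {(e,31), (e,32), (f,31), (f,32)}
  {e, g} × {31, 32} = {(e,31), (e,32), (g,31), (g,32)}
  {f, g} × {30, 32} = {(f,30), (f,32), (g,30), (g,32)}
  {f, g} × {31, 32} = {(f,31), (f,32), (g,31), (g,32)}
  {e, f} × {30, 31, 32} = {(e,30), (e,31), (e,32), (f,30), (f,31), (f,32)}
  {e, g} × {30, 31, 32} = {(e,30), (e,31), (e,32), (g,30), (g,31), (g,32)}
  {e, f, g} × {30, 32} = {(e,30), (e,32), (f,30), (f,32), (g,30), (g,32)}
  {e, f, g} × {31, 32} = {(e,31), (e,32), (f,31), (f,32), (g,31), (g,32)}
  {f, g} × {30, 31, 32} = {(f,30), (f,31), (f,32), (g,30), (g,31), (g,32)}
  {e, f, g} × {30, 31, 32} = {(e,30), (e,31), (e,32), (f,30), (f,31), (f,32), (g,30), (g,31), (g,32)}
These 29 distinct sets form the basis B.
Close under arbitrary unions to get τ_{X×Y}; counting gives |τ_{X×Y}| = 125.


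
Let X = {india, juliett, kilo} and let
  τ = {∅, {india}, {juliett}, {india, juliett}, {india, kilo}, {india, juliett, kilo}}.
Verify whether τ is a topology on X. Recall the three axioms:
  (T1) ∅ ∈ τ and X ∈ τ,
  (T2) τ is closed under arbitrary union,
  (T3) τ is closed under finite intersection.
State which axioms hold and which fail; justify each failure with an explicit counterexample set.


τ IS a topology on X.

Axiom (T1): ∅ ∈ τ? Yes; X ∈ τ? Yes.
Axiom (T2/T3): check pairwise unions and intersections of members of τ.
All pairwise intersections and unions checked — each lies in τ. Therefore τ satisfies (T1), (T2), (T3): it IS a topology on X.


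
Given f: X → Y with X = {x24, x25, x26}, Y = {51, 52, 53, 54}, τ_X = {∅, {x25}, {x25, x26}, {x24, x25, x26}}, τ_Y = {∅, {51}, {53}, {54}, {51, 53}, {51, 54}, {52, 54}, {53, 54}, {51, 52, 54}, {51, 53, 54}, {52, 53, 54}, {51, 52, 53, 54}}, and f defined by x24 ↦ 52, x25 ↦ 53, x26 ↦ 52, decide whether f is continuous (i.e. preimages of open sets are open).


f is NOT continuous.

Compute f^{-1}(U) for each U ∈ τ_Y:
  U = ∅: f^{-1}(U) = ∅ ∈ τ_X ✓.
  U = {51}: f^{-1}(U) = ∅ ∈ τ_X ✓.
  U = {53}: f^{-1}(U) = {x25} ∈ τ_X ✓.
  U = {54}: f^{-1}(U) = ∅ ∈ τ_X ✓.
  U = {51, 53}: f^{-1}(U) = {x25} ∈ τ_X ✓.
  U = {51, 54}: f^{-1}(U) = ∅ ∈ τ_X ✓.
  U = {52, 54}: f^{-1}(U) = {x24, x26} ∉ τ_X ✗.
  U = {53, 54}: f^{-1}(U) = {x25} ∈ τ_X ✓.
  U = {51, 52, 54}: f^{-1}(U) = {x24, x26} ∉ τ_X ✗.
  U = {51, 53, 54}: f^{-1}(U) = {x25} ∈ τ_X ✓.
  U = {52, 53, 54}: f^{-1}(U) = {x24, x25, x26} ∈ τ_X ✓.
  U = {51, 52, 53, 54}: f^{-1}(U) = {x24, x25, x26} ∈ τ_X ✓.
Found U = {52, 54} with f^{-1}(U) = {x24, x26} not in τ_X. Therefore f is NOT continuous.


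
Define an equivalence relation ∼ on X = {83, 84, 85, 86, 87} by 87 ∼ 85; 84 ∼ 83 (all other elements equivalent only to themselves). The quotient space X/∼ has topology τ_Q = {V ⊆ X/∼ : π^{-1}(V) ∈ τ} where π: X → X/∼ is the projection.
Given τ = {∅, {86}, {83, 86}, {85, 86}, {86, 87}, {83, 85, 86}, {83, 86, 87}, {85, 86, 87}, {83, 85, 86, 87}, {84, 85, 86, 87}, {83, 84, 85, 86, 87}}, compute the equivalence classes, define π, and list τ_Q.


X/∼ = {[83=84], [85=87], [86]}; |τ_Q| = 4.

Equivalence classes: [83=84], [85=87], [86].
Quotient map π: X → X/∼ sends 83 ↦ [83=84], 84 ↦ [83=84], 85 ↦ [85=87], 86 ↦ [86], 87 ↦ [85=87].
For each subset V ⊆ X/∼, compute π^{-1}(V) ⊆ X and check whether π^{-1}(V) ∈ τ. V is open in τ_Q iff π^{-1}(V) ∈ τ.
  V = {}: π^{-1}(V) = ∅ ∈ τ ✓.
  V = {[83=84]}: π^{-1}(V) = {83, 84} ∉ τ ✗.
  V = {[85=87]}: π^{-1}(V) = {85, 87} ∉ τ ✗.
  V = {[83=84], [85=87]}: π^{-1}(V) = {83, 84, 85, 87} ∉ τ ✗.
  V = {[86]}: π^{-1}(V) = {86} ∈ τ ✓.
  V = {[83=84], [86]}: π^{-1}(V) = {83, 84, 86} ∉ τ ✗.
  V = {[85=87], [86]}: π^{-1}(V) = {85, 86, 87} ∈ τ ✓.
  V = {[83=84], [85=87], [86]}: π^{-1}(V) = {83, 84, 85, 86, 87} ∈ τ ✓.
Open sets in the quotient: τ_Q = {{}, {[86]}, {[85=87], [86]}, {[83=84], [85=87], [86]}} (4 elements).


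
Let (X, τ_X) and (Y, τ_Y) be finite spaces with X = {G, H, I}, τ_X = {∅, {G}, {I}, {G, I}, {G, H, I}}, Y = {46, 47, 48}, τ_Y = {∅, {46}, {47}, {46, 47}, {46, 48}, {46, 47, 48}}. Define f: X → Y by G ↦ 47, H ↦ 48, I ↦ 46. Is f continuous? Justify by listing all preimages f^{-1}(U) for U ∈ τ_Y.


f is NOT continuous.

Compute f^{-1}(U) for each U ∈ τ_Y:
  U = ∅: f^{-1}(U) = ∅ ∈ τ_X ✓.
  U = {46}: f^{-1}(U) = {I} ∈ τ_X ✓.
  U = {47}: f^{-1}(U) = {G} ∈ τ_X ✓.
  U = {46, 47}: f^{-1}(U) = {G, I} ∈ τ_X ✓.
  U = {46, 48}: f^{-1}(U) = {H, I} ∉ τ_X ✗.
  U = {46, 47, 48}: f^{-1}(U) = {G, H, I} ∈ τ_X ✓.
Found U = {46, 48} with f^{-1}(U) = {H, I} not in τ_X. Therefore f is NOT continuous.


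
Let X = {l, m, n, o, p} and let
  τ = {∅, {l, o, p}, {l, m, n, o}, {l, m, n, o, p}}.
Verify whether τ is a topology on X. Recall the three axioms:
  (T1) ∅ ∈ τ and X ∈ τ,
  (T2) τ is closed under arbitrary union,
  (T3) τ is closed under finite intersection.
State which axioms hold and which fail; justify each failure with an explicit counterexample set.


τ is NOT a topology on X.

Axiom (T1): ∅ ∈ τ? Yes; X ∈ τ? Yes.
Axiom (T2/T3): check pairwise unions and intersections of members of τ.
Counterexample for (T3): {l, o, p} ∩ {l, m, n, o} = {l, o} ∉ τ. Therefore τ is NOT a topology.


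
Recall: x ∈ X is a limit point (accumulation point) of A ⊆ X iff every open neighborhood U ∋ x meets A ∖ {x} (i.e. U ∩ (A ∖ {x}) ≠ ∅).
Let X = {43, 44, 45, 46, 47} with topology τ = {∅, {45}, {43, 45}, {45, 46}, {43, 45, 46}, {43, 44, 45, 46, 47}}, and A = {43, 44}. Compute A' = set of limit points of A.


A' = {44, 47}

For each x ∈ X, list the open sets U ∈ τ with x ∈ U, then check whether U ∩ (A ∖ {x}) ≠ ∅ for every such U.
  x = 43: open {43, 45} ∋ x has {43, 45} ∩ (A ∖ {43}) = ∅, so x is NOT a limit point.
  x = 44: opens ∋ x are {43, 44, 45, 46, 47}; each meets A ∖ {44}, so x IS a limit point.
  x = 45: open {45} ∋ x has {45} ∩ (A ∖ {45}) = ∅, so x is NOT a limit point.
  x = 46: open {45, 46} ∋ x has {45, 46} ∩ (A ∖ {46}) = ∅, so x is NOT a limit point.
  x = 47: opens ∋ x are {43, 44, 45, 46, 47}; each meets A ∖ {47}, so x IS a limit point.
Collecting: A' = {44, 47}.


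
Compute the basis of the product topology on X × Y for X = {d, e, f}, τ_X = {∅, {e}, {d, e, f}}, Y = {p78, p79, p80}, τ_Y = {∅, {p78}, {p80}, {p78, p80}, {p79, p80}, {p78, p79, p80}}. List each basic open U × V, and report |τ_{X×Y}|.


Basis B = {∅ × ∅, {e} × {p78}, {e} × {p80}, {e} × {p78, p80}, {e} × {p79, p80}, {d, e, f} × {p78}, {d, e, f} × {p80}, {e} × {p78, p79, p80}, {d, e, f} × {p78, p80}, {d, e, f} × {p79, p80}, {d, e, f} × {p78, p79, p80}}; |τ_{X×Y}| = 18.

Enumerate products U × V with U ∈ τ_X, V ∈ τ_Y (deduplicated):
  ∅ × ∅ = {} (∅)
  {e} × {p78} = {(e,p78)}
  {e} × {p80} = {(e,p80)}
  {e} × {p78, p80} = {(e,p78), (e,p80)}
  {e} × {p79, p80} = {(e,p79), (e,p80)}
  {d, e, f} × {p78} = {(d,p78), (e,p78), (f,p78)}
  {d, e, f} × {p80} = {(d,p80), (e,p80), (f,p80)}
  {e} × {p78, p79, p80} = {(e,p78), (e,p79), (e,p80)}
  {d, e, f} × {p78, p80} = {(d,p78), (d,p80), (e,p78), (e,p80), (f,p78), (f,p80)}
  {d, e, f} × {p79, p80} = {(d,p79), (d,p80), (e,p79), (e,p80), (f,p79), (f,p80)}
  {d, e, f} × {p78, p79, p80} = {(d,p78), (d,p79), (d,p80), (e,p78), (e,p79), (e,p80), (f,p78), (f,p79), (f,p80)}
These 11 distinct sets form the basis B.
Close under arbitrary unions to get τ_{X×Y}; counting gives |τ_{X×Y}| = 18.


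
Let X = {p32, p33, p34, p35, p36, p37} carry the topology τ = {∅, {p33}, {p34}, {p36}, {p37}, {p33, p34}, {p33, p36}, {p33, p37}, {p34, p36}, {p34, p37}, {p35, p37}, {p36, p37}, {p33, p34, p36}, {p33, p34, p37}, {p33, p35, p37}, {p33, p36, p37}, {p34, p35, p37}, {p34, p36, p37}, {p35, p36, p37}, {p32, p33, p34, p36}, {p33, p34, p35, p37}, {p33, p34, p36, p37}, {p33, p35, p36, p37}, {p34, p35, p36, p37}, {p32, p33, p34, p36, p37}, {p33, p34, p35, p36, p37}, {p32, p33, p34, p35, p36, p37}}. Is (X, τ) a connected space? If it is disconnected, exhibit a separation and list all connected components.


(X, τ) is disconnected; components = [{p35, p37}, {p32, p33, p34, p36}].

Find clopen sets (U ∈ τ with X ∖ U ∈ τ):
  U = ∅, X ∖ U = {p32, p33, p34, p35, p36, p37} — both open, so U is clopen.
  U = {p35, p37}, X ∖ U = {p32, p33, p34, p36} — both open, so U is clopen.
  U = {p32, p33, p34, p36}, X ∖ U = {p35, p37} — both open, so U is clopen.
  U = {p32, p33, p34, p35, p36, p37}, X ∖ U = ∅ — both open, so U is clopen.
Nontrivial clopen(s) exist: e.g. {p35, p37}. So (X, τ) is disconnected.
Compute connected components by grouping points that agree on all clopens:
  component: {p35, p37}
  component: {p32, p33, p34, p36}


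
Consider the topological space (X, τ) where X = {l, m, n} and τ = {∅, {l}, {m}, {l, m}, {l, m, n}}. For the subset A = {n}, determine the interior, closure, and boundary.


int(A) = ∅, cl(A) = {n}, ∂A = {n}.

Closed sets in (X, τ) are complements of opens:
  closed(X, τ) = {∅, {n}, {l, n}, {m, n}, {l, m, n}}.
int(A) = ⋃ {U ∈ τ : U ⊆ A}. Opens contained in A: ∅.
Taking the union of these: int(A) = ∅.
cl(A) = ⋂ {C closed : A ⊆ C}. Closed sets containing A: {n}, {l, n}, {m, n}, {l, m, n}.
Intersecting these: cl(A) = {n}.
∂A = cl(A) ∖ int(A) = {n} ∖ ∅ = {n}.


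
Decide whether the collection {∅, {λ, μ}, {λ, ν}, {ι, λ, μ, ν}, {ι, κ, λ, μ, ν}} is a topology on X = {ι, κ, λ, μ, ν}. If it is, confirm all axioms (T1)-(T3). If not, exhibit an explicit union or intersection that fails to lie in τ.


τ is NOT a topology on X.

Axiom (T1): ∅ ∈ τ? Yes; X ∈ τ? Yes.
Axiom (T2/T3): check pairwise unions and intersections of members of τ.
Counterexample for (T3): {λ, μ} ∩ {λ, ν} = {λ} ∉ τ. Therefore τ is NOT a topology.


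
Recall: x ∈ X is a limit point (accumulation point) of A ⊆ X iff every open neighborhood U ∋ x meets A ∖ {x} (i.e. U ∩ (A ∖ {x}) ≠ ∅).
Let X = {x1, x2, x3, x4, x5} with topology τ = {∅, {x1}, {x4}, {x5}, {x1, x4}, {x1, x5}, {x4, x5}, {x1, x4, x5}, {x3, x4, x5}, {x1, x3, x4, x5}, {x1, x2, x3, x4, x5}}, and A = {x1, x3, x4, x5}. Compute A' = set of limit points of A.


A' = {x2, x3}

For each x ∈ X, list the open sets U ∈ τ with x ∈ U, then check whether U ∩ (A ∖ {x}) ≠ ∅ for every such U.
  x = x1: open {x1} ∋ x has {x1} ∩ (A ∖ {x1}) = ∅, so x is NOT a limit point.
  x = x2: opens ∋ x are {x1, x2, x3, x4, x5}; each meets A ∖ {x2}, so x IS a limit point.
  x = x3: opens ∋ x are {x3, x4, x5}, {x1, x3, x4, x5}, {x1, x2, x3, x4, x5}; each meets A ∖ {x3}, so x IS a limit point.
  x = x4: open {x4} ∋ x has {x4} ∩ (A ∖ {x4}) = ∅, so x is NOT a limit point.
  x = x5: open {x5} ∋ x has {x5} ∩ (A ∖ {x5}) = ∅, so x is NOT a limit point.
Collecting: A' = {x2, x3}.


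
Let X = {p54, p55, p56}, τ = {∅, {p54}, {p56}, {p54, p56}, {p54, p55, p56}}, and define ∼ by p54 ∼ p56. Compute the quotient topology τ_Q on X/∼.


X/∼ = {[p54=p56], [p55]}; |τ_Q| = 3.

Equivalence classes: [p54=p56], [p55].
Quotient map π: X → X/∼ sends p54 ↦ [p54=p56], p55 ↦ [p55], p56 ↦ [p54=p56].
For each subset V ⊆ X/∼, compute π^{-1}(V) ⊆ X and check whether π^{-1}(V) ∈ τ. V is open in τ_Q iff π^{-1}(V) ∈ τ.
  V = {}: π^{-1}(V) = ∅ ∈ τ ✓.
  V = {[p54=p56]}: π^{-1}(V) = {p54, p56} ∈ τ ✓.
  V = {[p55]}: π^{-1}(V) = {p55} ∉ τ ✗.
  V = {[p54=p56], [p55]}: π^{-1}(V) = {p54, p55, p56} ∈ τ ✓.
Open sets in the quotient: τ_Q = {{}, {[p54=p56]}, {[p54=p56], [p55]}} (3 elements).


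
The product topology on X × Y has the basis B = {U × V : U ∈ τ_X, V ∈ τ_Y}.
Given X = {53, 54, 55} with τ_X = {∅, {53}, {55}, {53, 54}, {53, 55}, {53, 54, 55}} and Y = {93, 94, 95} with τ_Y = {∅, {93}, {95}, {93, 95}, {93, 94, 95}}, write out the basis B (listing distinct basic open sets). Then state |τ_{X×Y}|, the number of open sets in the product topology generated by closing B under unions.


Basis B = {∅ × ∅, {53} × {93}, {53} × {95}, {55} × {93}, {55} × {95}, {53} × {93, 95}, {53, 54} × {93}, {53, 55} × {93}, {53, 54} × {95}, {53, 55} × {95}, {55} × {93, 95}, {53} × {93, 94, 95}, {53, 54, 55} × {93}, {53, 54, 55} × {95}, {55} × {93, 94, 95}, {53, 54} × {93, 95}, {53, 55} × {93, 95}, {53, 54} × {93, 94, 95}, {53, 55} × {93, 94, 95}, {53, 54, 55} × {93, 95}, {53, 54, 55} × {93, 94, 95}}; |τ_{X×Y}| = 70.

Enumerate products U × V with U ∈ τ_X, V ∈ τ_Y (deduplicated):
  ∅ × ∅ = {} (∅)
  {53} × {93} = {(53,93)}
  {53} × {95} = {(53,95)}
  {55} × {93} = {(55,93)}
  {55} × {95} = {(55,95)}
  {53} × {93, 95} = {(53,93), (53,95)}
  {53, 54} × {93} = {(53,93), (54,93)}
  {53, 55} × {93} = {(53,93), (55,93)}
  {53, 54} × {95} = {(53,95), (54,95)}
  {53, 55} × {95} = {(53,95), (55,95)}
  {55} × {93, 95} = {(55,93), (55,95)}
  {53} × {93, 94, 95} = {(53,93), (53,94), (53,95)}
  {53, 54, 55} × {93} = {(53,93), (54,93), (55,93)}
  {53, 54, 55} × {95} = {(53,95), (54,95), (55,95)}
  {55} × {93, 94, 95} = {(55,93), (55,94), (55,95)}
  {53, 54} × {93, 95} = {(53,93), (53,95), (54,93), (54,95)}
  {53, 55} × {93, 95} = {(53,93), (53,95), (55,93), (55,95)}
  {53, 54} × {93, 94, 95} = {(53,93), (53,94), (53,95), (54,93), (54,94), (54,95)}
  {53, 55} × {93, 94, 95} = {(53,93), (53,94), (53,95), (55,93), (55,94), (55,95)}
  {53, 54, 55} × {93, 95} = {(53,93), (53,95), (54,93), (54,95), (55,93), (55,95)}
  {53, 54, 55} × {93, 94, 95} = {(53,93), (53,94), (53,95), (54,93), (54,94), (54,95), (55,93), (55,94), (55,95)}
These 21 distinct sets form the basis B.
Close under arbitrary unions to get τ_{X×Y}; counting gives |τ_{X×Y}| = 70.


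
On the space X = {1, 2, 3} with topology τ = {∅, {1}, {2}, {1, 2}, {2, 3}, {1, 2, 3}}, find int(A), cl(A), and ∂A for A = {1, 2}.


int(A) = {1, 2}, cl(A) = {1, 2, 3}, ∂A = {3}.

Closed sets in (X, τ) are complements of opens:
  closed(X, τ) = {∅, {1}, {3}, {1, 3}, {2, 3}, {1, 2, 3}}.
int(A) = ⋃ {U ∈ τ : U ⊆ A}. Opens contained in A: ∅, {1}, {2}, {1, 2}.
Taking the union of these: int(A) = {1, 2}.
cl(A) = ⋂ {C closed : A ⊆ C}. Closed sets containing A: {1, 2, 3}.
Intersecting these: cl(A) = {1, 2, 3}.
∂A = cl(A) ∖ int(A) = {1, 2, 3} ∖ {1, 2} = {3}.


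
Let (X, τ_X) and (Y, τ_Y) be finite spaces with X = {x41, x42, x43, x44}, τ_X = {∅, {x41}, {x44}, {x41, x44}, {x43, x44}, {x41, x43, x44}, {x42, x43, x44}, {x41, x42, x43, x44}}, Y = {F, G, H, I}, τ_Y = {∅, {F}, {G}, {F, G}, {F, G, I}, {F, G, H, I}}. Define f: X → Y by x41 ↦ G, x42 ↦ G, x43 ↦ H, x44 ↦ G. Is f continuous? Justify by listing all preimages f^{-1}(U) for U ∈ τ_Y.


f is NOT continuous.

Compute f^{-1}(U) for each U ∈ τ_Y:
  U = ∅: f^{-1}(U) = ∅ ∈ τ_X ✓.
  U = {F}: f^{-1}(U) = ∅ ∈ τ_X ✓.
  U = {G}: f^{-1}(U) = {x41, x42, x44} ∉ τ_X ✗.
  U = {F, G}: f^{-1}(U) = {x41, x42, x44} ∉ τ_X ✗.
  U = {F, G, I}: f^{-1}(U) = {x41, x42, x44} ∉ τ_X ✗.
  U = {F, G, H, I}: f^{-1}(U) = {x41, x42, x43, x44} ∈ τ_X ✓.
Found U = {G} with f^{-1}(U) = {x41, x42, x44} not in τ_X. Therefore f is NOT continuous.


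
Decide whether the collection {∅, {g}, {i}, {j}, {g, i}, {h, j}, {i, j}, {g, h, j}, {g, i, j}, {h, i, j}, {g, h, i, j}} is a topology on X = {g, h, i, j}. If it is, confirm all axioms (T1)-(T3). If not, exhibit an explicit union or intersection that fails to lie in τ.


τ is NOT a topology on X.

Axiom (T1): ∅ ∈ τ? Yes; X ∈ τ? Yes.
Axiom (T2/T3): check pairwise unions and intersections of members of τ.
Counterexample for (T2): {g} ∪ {j} = {g, j} ∉ τ. Therefore τ is NOT a topology.


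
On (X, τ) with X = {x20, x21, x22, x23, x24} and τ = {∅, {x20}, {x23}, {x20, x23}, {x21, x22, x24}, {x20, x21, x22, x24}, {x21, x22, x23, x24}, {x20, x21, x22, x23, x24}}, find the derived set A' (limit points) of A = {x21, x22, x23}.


A' = {x21, x22, x24}

For each x ∈ X, list the open sets U ∈ τ with x ∈ U, then check whether U ∩ (A ∖ {x}) ≠ ∅ for every such U.
  x = x20: open {x20} ∋ x has {x20} ∩ (A ∖ {x20}) = ∅, so x is NOT a limit point.
  x = x21: opens ∋ x are {x21, x22, x24}, {x20, x21, x22, x24}, {x21, x22, x23, x24}, {x20, x21, x22, x23, x24}; each meets A ∖ {x21}, so x IS a limit point.
  x = x22: opens ∋ x are {x21, x22, x24}, {x20, x21, x22, x24}, {x21, x22, x23, x24}, {x20, x21, x22, x23, x24}; each meets A ∖ {x22}, so x IS a limit point.
  x = x23: open {x23} ∋ x has {x23} ∩ (A ∖ {x23}) = ∅, so x is NOT a limit point.
  x = x24: opens ∋ x are {x21, x22, x24}, {x20, x21, x22, x24}, {x21, x22, x23, x24}, {x20, x21, x22, x23, x24}; each meets A ∖ {x24}, so x IS a limit point.
Collecting: A' = {x21, x22, x24}.


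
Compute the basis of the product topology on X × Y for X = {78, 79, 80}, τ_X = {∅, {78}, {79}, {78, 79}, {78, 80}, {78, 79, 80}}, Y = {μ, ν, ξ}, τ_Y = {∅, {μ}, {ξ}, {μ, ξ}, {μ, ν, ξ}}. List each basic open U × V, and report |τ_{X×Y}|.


Basis B = {∅ × ∅, {78} × {μ}, {78} × {ξ}, {79} × {μ}, {79} × {ξ}, {78} × {μ, ξ}, {78, 79} × {μ}, {78, 80} × {μ}, {78, 79} × {ξ}, {78, 80} × {ξ}, {79} × {μ, ξ}, {78} × {μ, ν, ξ}, {78, 79, 80} × {μ}, {78, 79, 80} × {ξ}, {79} × {μ, ν, ξ}, {78, 79} × {μ, ξ}, {78, 80} × {μ, ξ}, {78, 79} × {μ, ν, ξ}, {78, 80} × {μ, ν, ξ}, {78, 79, 80} × {μ, ξ}, {78, 79, 80} × {μ, ν, ξ}}; |τ_{X×Y}| = 70.

Enumerate products U × V with U ∈ τ_X, V ∈ τ_Y (deduplicated):
  ∅ × ∅ = {} (∅)
  {78} × {μ} = {(78,μ)}
  {78} × {ξ} = {(78,ξ)}
  {79} × {μ} = {(79,μ)}
  {79} × {ξ} = {(79,ξ)}
  {78} × {μ, ξ} = {(78,μ), (78,ξ)}
  {78, 79} × {μ} = {(78,μ), (79,μ)}
  {78, 80} × {μ} = {(78,μ), (80,μ)}
  {78, 79} × {ξ} = {(78,ξ), (79,ξ)}
  {78, 80} × {ξ} = {(78,ξ), (80,ξ)}
  {79} × {μ, ξ} = {(79,μ), (79,ξ)}
  {78} × {μ, ν, ξ} = {(78,μ), (78,ν), (78,ξ)}
  {78, 79, 80} × {μ} = {(78,μ), (79,μ), (80,μ)}
  {78, 79, 80} × {ξ} = {(78,ξ), (79,ξ), (80,ξ)}
  {79} × {μ, ν, ξ} = {(79,μ), (79,ν), (79,ξ)}
  {78, 79} × {μ, ξ} = {(78,μ), (78,ξ), (79,μ), (79,ξ)}
  {78, 80} × {μ, ξ} = {(78,μ), (78,ξ), (80,μ), (80,ξ)}
  {78, 79} × {μ, ν, ξ} = {(78,μ), (78,ν), (78,ξ), (79,μ), (79,ν), (79,ξ)}
  {78, 80} × {μ, ν, ξ} = {(78,μ), (78,ν), (78,ξ), (80,μ), (80,ν), (80,ξ)}
  {78, 79, 80} × {μ, ξ} = {(78,μ), (78,ξ), (79,μ), (79,ξ), (80,μ), (80,ξ)}
  {78, 79, 80} × {μ, ν, ξ} = {(78,μ), (78,ν), (78,ξ), (79,μ), (79,ν), (79,ξ), (80,μ), (80,ν), (80,ξ)}
These 21 distinct sets form the basis B.
Close under arbitrary unions to get τ_{X×Y}; counting gives |τ_{X×Y}| = 70.
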